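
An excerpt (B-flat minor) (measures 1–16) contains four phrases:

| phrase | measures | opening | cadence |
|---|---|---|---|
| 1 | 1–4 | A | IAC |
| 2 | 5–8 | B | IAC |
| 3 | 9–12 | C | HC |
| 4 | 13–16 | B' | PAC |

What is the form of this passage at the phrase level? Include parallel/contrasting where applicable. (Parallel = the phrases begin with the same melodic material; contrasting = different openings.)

contrasting double period

Four phrases in two halves: the first half (measures 1–8) ends with an imperfect authentic cadence, the second (mm. 9–16) with a perfect authentic cadence — a large antecedent–consequent pair, i.e. a double period.
Phrase 3 begins with different material from phrase 1, making it contrasting.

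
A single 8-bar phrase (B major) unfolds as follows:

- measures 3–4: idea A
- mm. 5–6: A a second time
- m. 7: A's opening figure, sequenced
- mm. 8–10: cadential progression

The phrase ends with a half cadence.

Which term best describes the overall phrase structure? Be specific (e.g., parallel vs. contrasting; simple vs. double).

Basic idea (mm. 3–4) + its repetition (measures 5–6) form the presentation; fragmentation and cadence (measures 7–10) form the continuation — the 8-bar whole is a sentence.

sentence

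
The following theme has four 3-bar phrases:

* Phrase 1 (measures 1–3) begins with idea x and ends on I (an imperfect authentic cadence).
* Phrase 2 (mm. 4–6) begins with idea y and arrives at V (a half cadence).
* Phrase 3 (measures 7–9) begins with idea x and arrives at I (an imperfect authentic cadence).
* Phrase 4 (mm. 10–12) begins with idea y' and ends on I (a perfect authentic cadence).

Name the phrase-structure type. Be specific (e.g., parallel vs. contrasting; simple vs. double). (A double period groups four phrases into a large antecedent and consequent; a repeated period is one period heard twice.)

parallel double period

Four phrases in two halves: the first half (mm. 1–6) ends with a half cadence, the second (bars 7-12) with a perfect authentic cadence — a large antecedent–consequent pair, i.e. a double period.
Phrase 3 begins with the same material as phrase 1, making it parallel.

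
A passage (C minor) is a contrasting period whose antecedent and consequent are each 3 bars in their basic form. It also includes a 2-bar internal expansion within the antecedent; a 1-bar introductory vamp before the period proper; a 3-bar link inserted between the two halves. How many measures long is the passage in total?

Basic contrasting period: 3 + 3 = 6 bars.
6 (basic form) + 2 (internal expansion) + 1 (introduction) + 3 (link) = 12.

12 measures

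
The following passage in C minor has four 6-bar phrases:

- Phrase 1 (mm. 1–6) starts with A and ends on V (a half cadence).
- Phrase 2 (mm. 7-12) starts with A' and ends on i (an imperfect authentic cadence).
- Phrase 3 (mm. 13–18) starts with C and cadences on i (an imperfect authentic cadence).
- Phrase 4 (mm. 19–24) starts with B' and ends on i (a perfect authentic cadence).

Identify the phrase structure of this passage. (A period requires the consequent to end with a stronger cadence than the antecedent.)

Four phrases in two halves: the first half (bars 1-12) ends with an imperfect authentic cadence, the second (mm. 13–24) with a perfect authentic cadence — a large antecedent–consequent pair, i.e. a double period.
Phrase 3 begins with different material from phrase 1, making it contrasting.

contrasting double period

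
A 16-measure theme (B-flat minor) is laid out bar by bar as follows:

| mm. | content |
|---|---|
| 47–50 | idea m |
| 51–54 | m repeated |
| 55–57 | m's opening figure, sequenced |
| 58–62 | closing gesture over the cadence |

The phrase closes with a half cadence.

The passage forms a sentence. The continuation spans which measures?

measures 55–62

After the presentation (measures 47–54), the continuation covers the fragmentation through the cadence: mm. 55-62.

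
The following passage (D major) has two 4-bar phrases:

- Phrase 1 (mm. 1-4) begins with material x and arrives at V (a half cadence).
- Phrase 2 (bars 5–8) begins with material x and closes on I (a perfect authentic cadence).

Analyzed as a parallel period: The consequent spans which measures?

measures 5–8

The antecedent is the phrase ending with the weaker cadence (half cadence, phrase 1) and the consequent the one ending more conclusively (perfect authentic cadence, phrase 2); the consequent is measures 5–8.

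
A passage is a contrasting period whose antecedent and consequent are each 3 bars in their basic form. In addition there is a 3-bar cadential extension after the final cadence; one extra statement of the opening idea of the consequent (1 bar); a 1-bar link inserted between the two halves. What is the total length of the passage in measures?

Basic contrasting period: 3 + 3 = 6 bars.
6 (basic form) + 3 (cadential extension) + 1 (extra statement) + 1 (link) = 11.

11 measures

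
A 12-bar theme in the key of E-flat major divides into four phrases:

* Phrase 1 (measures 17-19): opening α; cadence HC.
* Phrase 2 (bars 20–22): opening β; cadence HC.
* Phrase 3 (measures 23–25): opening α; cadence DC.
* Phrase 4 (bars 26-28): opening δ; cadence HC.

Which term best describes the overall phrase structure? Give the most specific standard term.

Phrase 4 ends with a half cadence, no stronger than phrase 2's half cadence, so the four phrases do not form a double period; nor do phrases 3–4 duplicate 1–2, so it is not a repeated period. With no phrase reaching a conclusive cadence, the passage is a phrase group.

phrase group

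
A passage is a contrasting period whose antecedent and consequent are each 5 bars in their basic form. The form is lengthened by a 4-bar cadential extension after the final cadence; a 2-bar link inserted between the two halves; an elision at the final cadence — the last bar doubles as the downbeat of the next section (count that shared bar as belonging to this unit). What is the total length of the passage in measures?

Basic contrasting period: 5 + 5 = 10 bars.
10 (basic form) + 4 (cadential extension) + 2 (link) = 16.
The elision shares a bar with the next section but does not change this unit's count.

16 measures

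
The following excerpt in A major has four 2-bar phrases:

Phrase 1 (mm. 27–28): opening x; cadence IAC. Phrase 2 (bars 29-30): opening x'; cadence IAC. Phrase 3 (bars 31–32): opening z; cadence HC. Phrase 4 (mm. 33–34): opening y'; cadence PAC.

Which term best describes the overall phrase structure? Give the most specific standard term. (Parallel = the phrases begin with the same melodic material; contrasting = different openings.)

contrasting double period

Four phrases in two halves: the first half (mm. 27-30) ends with an imperfect authentic cadence, the second (mm. 31-34) with a perfect authentic cadence — a large antecedent–consequent pair, i.e. a double period.
Phrase 3 begins with different material from phrase 1, making it contrasting.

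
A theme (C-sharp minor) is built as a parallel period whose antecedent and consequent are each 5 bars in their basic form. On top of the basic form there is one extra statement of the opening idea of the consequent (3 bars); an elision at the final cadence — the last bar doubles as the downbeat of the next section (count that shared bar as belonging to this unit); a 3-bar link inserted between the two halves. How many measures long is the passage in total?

Basic parallel period: 5 + 5 = 10 bars.
10 (basic form) + 3 (extra statement) + 3 (link) = 16.
The elision shares a bar with the next section but does not change this unit's count.

16 measures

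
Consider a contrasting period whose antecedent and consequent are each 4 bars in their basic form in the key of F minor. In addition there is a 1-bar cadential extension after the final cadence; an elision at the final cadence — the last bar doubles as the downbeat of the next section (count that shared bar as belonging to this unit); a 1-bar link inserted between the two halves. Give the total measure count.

Basic contrasting period: 4 + 4 = 8 bars.
8 (basic form) + 1 (cadential extension) + 1 (link) = 10.
The elision shares a bar with the next section but does not change this unit's count.

10 measures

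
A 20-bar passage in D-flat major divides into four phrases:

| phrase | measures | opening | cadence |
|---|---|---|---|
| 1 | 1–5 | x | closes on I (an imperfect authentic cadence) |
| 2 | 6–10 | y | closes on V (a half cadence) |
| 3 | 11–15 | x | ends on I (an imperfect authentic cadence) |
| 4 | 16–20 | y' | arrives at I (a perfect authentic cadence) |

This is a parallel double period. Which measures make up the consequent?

measures 11–20

In a double period the first pair of phrases (ending half cadence) is the large antecedent and the second pair (ending perfect authentic cadence) is the large consequent; the consequent is measures 11–20.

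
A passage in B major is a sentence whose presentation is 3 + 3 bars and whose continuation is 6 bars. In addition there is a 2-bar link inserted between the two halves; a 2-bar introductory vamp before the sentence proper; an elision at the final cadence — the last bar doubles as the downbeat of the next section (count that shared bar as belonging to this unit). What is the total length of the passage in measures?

16 measures

Basic sentence: 3 + 3 + 6 = 12 bars.
12 (basic form) + 2 (link) + 2 (introduction) = 16.
The elision shares a bar with the next section but does not change this unit's count.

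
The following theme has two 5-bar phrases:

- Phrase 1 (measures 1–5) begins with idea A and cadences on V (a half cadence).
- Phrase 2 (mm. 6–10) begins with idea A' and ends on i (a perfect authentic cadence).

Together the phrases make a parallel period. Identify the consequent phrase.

phrase 2

The phrase ending with the weaker cadence (half cadence) is the antecedent; the one ending more conclusively (perfect authentic cadence) is the consequent. The consequent is phrase 2.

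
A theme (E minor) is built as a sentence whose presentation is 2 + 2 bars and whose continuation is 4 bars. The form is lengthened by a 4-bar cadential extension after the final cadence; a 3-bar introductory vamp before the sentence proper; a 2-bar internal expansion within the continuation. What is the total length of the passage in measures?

17 measures

Basic sentence: 2 + 2 + 4 = 8 bars.
8 (basic form) + 4 (cadential extension) + 3 (introduction) + 2 (internal expansion) = 17.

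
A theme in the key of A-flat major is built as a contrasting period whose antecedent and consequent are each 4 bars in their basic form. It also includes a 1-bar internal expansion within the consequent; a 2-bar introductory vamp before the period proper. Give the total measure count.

Basic contrasting period: 4 + 4 = 8 bars.
8 (basic form) + 1 (internal expansion) + 2 (introduction) = 11.

11 measures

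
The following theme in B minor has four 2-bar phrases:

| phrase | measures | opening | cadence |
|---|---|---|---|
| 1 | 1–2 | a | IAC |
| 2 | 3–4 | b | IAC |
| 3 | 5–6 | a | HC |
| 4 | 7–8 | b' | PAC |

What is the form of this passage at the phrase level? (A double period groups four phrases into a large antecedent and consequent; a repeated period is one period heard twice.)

Four phrases in two halves: the first half (mm. 1–4) ends with an imperfect authentic cadence, the second (bars 5-8) with a perfect authentic cadence — a large antecedent–consequent pair, i.e. a double period.
Phrase 3 begins with the same material as phrase 1, making it parallel.

parallel double period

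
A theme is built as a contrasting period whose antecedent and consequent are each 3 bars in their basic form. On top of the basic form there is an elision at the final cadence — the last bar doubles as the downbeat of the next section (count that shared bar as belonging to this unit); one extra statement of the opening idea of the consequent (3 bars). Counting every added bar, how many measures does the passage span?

Basic contrasting period: 3 + 3 = 6 bars.
6 (basic form) + 3 (extra statement) = 9.
The elision shares a bar with the next section but does not change this unit's count.

9 measures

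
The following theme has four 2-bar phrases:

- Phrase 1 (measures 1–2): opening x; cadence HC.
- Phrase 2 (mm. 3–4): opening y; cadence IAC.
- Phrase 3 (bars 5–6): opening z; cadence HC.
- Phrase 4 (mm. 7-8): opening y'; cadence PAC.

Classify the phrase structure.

Four phrases in two halves: the first half (mm. 1–4) ends with an imperfect authentic cadence, the second (measures 5–8) with a perfect authentic cadence — a large antecedent–consequent pair, i.e. a double period.
Phrase 3 begins with different material from phrase 1, making it contrasting.

contrasting double period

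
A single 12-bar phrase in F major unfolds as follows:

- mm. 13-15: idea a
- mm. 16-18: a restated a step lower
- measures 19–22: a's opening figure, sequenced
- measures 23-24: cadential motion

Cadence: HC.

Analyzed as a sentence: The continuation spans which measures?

measures 19–24

After the presentation (measures 13-18), the continuation covers the fragmentation through the cadence: bars 19–24.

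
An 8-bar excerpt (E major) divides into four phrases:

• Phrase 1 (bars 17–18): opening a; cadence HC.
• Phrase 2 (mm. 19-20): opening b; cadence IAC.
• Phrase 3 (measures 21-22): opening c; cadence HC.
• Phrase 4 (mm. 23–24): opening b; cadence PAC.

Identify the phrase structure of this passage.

contrasting double period

Four phrases in two halves: the first half (measures 17–20) ends with an imperfect authentic cadence, the second (mm. 21-24) with a perfect authentic cadence — a large antecedent–consequent pair, i.e. a double period.
Phrase 3 begins with different material from phrase 1, making it contrasting.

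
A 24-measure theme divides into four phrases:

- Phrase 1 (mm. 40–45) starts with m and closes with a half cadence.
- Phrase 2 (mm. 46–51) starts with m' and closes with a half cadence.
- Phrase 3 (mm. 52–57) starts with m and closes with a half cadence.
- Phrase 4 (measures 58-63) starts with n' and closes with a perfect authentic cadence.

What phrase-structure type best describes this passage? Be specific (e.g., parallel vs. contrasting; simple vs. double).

Four phrases in two halves: the first half (mm. 40–51) ends with a half cadence, the second (mm. 52-63) with a perfect authentic cadence — a large antecedent–consequent pair, i.e. a double period.
Phrase 3 begins with the same material as phrase 1, making it parallel.

parallel double period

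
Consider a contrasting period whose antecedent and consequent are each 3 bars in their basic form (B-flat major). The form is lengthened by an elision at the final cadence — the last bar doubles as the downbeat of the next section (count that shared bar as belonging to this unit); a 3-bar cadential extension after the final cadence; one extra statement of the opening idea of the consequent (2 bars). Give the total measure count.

Basic contrasting period: 3 + 3 = 6 bars.
6 (basic form) + 3 (cadential extension) + 2 (extra statement) = 11.
The elision shares a bar with the next section but does not change this unit's count.

11 measures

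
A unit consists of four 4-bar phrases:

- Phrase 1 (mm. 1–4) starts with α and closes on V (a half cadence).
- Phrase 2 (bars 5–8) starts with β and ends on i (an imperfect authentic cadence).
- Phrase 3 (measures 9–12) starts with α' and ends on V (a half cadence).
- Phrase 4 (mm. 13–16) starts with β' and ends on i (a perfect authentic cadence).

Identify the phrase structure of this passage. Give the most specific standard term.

parallel double period

Four phrases in two halves: the first half (bars 1-8) ends with an imperfect authentic cadence, the second (measures 9-16) with a perfect authentic cadence — a large antecedent–consequent pair, i.e. a double period.
Phrase 3 begins with the same material as phrase 1, making it parallel.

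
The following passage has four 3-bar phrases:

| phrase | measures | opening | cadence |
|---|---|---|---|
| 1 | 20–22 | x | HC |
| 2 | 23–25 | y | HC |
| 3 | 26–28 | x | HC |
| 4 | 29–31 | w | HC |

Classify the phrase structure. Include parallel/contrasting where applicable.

Phrase 4 ends with a half cadence, no stronger than phrase 2's half cadence, so the four phrases do not form a double period; nor do phrases 3–4 duplicate 1–2, so it is not a repeated period. With no phrase reaching a conclusive cadence, the passage is a phrase group.

phrase group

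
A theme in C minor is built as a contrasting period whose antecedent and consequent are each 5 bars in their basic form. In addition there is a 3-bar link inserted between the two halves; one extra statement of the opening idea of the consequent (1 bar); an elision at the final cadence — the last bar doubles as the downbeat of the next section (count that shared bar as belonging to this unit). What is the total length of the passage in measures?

14 measures

Basic contrasting period: 5 + 5 = 10 bars.
10 (basic form) + 3 (link) + 1 (extra statement) = 14.
The elision shares a bar with the next section but does not change this unit's count.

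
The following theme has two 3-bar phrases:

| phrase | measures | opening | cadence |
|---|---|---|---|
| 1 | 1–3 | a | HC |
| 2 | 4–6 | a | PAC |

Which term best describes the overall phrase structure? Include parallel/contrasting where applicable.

parallel period

Phrase 1 ends with a half cadence (weaker) and phrase 2 with a perfect authentic cadence (stronger): antecedent + consequent = a period.
The two phrases open with the same material (a / a), so the period is parallel.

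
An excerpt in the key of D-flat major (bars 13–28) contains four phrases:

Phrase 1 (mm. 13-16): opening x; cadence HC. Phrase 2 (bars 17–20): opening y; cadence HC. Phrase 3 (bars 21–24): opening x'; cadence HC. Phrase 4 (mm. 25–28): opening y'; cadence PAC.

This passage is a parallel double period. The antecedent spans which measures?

measures 13–20

In a double period the four phrases pair into a large antecedent (phrases 1–2, ending half cadence) and a large consequent (phrases 3–4, ending perfect authentic cadence). The antecedent spans mm. 13–20.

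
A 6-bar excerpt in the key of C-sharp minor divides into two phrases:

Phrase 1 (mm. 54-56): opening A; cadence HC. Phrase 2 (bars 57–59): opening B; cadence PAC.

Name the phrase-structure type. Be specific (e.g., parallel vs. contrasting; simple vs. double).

contrasting period

Phrase 1 ends with a half cadence (weaker) and phrase 2 with a perfect authentic cadence (stronger): antecedent + consequent = a period.
The two phrases open with different material (A / B), so the period is contrasting.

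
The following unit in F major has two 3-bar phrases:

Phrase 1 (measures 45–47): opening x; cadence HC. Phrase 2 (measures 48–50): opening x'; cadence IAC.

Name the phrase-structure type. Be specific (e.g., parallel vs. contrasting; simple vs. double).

parallel period

Phrase 1 ends with a half cadence (weaker) and phrase 2 with an imperfect authentic cadence (stronger): antecedent + consequent = a period.
The two phrases open with the same material (x / x'), so the period is parallel.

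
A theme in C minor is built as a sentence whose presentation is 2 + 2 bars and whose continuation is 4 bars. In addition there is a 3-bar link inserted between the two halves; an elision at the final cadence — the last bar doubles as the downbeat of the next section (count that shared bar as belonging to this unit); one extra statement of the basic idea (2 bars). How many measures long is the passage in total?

13 measures

Basic sentence: 2 + 2 + 4 = 8 bars.
8 (basic form) + 3 (link) + 2 (extra statement) = 13.
The elision shares a bar with the next section but does not change this unit's count.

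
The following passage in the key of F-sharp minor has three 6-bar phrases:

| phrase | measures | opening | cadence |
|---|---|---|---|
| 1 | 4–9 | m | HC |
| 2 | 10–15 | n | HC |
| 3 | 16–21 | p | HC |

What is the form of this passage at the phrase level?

The final phrase closes with a half cadence, which is not stronger than the preceding half cadence; the 3 phrases lack an overall antecedent–consequent design and so form a phrase group.

phrase group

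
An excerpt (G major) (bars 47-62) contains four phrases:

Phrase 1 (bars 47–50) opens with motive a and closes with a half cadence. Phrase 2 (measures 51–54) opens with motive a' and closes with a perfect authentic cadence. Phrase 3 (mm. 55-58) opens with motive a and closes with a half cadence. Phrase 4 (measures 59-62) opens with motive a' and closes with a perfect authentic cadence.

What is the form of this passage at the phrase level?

repeated period

The cadence pattern HC–PAC–HC–PAC is weak–strong twice, and phrases 3–4 restate phrases 1–2: a period heard twice, not a double period (which would end weakly at phrase 2).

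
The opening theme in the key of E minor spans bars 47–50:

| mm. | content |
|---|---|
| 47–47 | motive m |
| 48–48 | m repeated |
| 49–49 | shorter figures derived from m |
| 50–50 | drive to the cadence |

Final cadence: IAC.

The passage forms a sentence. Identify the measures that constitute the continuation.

measures 49–50

After the presentation (mm. 47-48), the continuation covers the fragmentation through the cadence: mm. 49–50.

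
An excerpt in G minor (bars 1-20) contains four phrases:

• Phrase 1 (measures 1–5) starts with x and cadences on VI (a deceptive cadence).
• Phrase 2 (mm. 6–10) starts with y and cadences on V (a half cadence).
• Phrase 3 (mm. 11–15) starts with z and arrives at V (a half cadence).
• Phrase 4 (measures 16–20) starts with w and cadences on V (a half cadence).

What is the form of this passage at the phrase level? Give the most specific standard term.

phrase group

Phrase 4 ends with a half cadence, no stronger than phrase 2's half cadence, so the four phrases do not form a double period; nor do phrases 3–4 duplicate 1–2, so it is not a repeated period. With no phrase reaching a conclusive cadence, the passage is a phrase group.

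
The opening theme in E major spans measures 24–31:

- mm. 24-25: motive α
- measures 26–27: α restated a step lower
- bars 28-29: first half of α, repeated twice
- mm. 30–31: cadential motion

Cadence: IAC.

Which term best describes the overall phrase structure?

sentence

Basic idea (measures 24–25) + its repetition (mm. 26–27) form the presentation; fragmentation and cadence (measures 28–31) form the continuation — the 8-bar whole is a sentence.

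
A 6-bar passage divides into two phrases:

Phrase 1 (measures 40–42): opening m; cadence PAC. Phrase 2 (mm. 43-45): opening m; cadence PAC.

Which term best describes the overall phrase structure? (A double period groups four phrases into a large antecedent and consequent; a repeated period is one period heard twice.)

Both phrases have the same opening (m) and the same cadence (perfect authentic cadence): the second is a restatement, not a consequent, so this is a repeated phrase rather than a period.

repeated phrase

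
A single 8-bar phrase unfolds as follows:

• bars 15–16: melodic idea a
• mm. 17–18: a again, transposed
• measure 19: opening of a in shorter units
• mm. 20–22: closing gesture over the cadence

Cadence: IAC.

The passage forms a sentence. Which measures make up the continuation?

measures 19–22

After the presentation (bars 15–18), the continuation covers the fragmentation through the cadence: mm. 19–22.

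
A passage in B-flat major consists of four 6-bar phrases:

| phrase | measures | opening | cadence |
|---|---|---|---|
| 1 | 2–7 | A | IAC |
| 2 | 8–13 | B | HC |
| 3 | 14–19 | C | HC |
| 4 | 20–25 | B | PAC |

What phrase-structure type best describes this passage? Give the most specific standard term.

contrasting double period

Four phrases in two halves: the first half (mm. 2-13) ends with a half cadence, the second (mm. 14–25) with a perfect authentic cadence — a large antecedent–consequent pair, i.e. a double period.
Phrase 3 begins with different material from phrase 1, making it contrasting.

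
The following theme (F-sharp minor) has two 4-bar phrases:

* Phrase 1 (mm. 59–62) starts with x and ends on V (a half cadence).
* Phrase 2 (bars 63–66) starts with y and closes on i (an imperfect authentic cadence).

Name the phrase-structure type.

Phrase 1 ends with a half cadence (weaker) and phrase 2 with an imperfect authentic cadence (stronger): antecedent + consequent = a period.
The two phrases open with different material (x / y), so the period is contrasting.

contrasting period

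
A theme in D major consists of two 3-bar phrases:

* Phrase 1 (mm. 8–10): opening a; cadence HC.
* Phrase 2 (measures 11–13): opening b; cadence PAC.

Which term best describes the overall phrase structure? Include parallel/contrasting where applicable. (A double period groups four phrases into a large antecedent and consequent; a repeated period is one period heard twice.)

Phrase 1 ends with a half cadence (weaker) and phrase 2 with a perfect authentic cadence (stronger): antecedent + consequent = a period.
The two phrases open with different material (a / b), so the period is contrasting.

contrasting period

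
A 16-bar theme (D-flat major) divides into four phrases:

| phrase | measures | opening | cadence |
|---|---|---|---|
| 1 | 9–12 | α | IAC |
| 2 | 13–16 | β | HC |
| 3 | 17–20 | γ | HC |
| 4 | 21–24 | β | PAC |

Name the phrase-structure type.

Four phrases in two halves: the first half (mm. 9–16) ends with a half cadence, the second (measures 17-24) with a perfect authentic cadence — a large antecedent–consequent pair, i.e. a double period.
Phrase 3 begins with different material from phrase 1, making it contrasting.

contrasting double period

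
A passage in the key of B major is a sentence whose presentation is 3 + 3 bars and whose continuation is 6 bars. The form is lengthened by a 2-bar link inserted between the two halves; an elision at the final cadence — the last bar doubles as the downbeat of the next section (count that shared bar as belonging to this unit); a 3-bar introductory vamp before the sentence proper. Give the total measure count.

17 measures

Basic sentence: 3 + 3 + 6 = 12 bars.
12 (basic form) + 2 (link) + 3 (introduction) = 17.
The elision shares a bar with the next section but does not change this unit's count.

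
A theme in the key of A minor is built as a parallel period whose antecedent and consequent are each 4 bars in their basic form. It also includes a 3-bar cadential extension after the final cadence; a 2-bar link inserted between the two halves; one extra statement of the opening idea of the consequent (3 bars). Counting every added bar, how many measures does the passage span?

Basic parallel period: 4 + 4 = 8 bars.
8 (basic form) + 3 (cadential extension) + 2 (link) + 3 (extra statement) = 16.

16 measures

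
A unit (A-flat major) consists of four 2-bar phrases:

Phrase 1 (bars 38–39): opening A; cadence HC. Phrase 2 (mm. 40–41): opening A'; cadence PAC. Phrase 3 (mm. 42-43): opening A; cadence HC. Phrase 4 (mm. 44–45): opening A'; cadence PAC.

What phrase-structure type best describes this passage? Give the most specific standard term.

The cadence pattern HC–PAC–HC–PAC is weak–strong twice, and phrases 3–4 restate phrases 1–2: a period heard twice, not a double period (which would end weakly at phrase 2).

repeated period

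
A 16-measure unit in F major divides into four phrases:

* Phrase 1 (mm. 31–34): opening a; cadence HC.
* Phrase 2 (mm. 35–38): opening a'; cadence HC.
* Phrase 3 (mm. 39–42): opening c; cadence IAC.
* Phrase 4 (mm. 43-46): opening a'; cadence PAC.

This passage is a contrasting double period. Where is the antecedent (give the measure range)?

measures 31–38

In a double period the four phrases pair into a large antecedent (phrases 1–2, ending half cadence) and a large consequent (phrases 3–4, ending perfect authentic cadence). The antecedent spans measures 31–38.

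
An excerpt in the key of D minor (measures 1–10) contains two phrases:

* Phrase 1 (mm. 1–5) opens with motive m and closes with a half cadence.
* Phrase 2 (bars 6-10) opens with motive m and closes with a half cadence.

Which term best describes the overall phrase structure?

repeated phrase

Both phrases have the same opening (m) and the same cadence (half cadence): the second is a restatement, not a consequent, so this is a repeated phrase rather than a period.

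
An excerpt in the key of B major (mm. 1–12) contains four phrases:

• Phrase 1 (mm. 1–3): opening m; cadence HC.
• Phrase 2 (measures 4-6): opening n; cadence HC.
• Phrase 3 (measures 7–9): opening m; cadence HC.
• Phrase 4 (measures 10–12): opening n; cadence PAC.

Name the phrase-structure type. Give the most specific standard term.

parallel double period

Four phrases in two halves: the first half (measures 1–6) ends with a half cadence, the second (bars 7–12) with a perfect authentic cadence — a large antecedent–consequent pair, i.e. a double period.
Phrase 3 begins with the same material as phrase 1, making it parallel.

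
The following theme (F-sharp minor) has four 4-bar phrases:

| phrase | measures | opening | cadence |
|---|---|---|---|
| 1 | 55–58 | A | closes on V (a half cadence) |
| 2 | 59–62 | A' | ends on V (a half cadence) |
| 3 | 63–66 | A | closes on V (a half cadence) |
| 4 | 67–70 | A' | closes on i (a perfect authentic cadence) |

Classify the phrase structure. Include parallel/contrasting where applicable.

Four phrases in two halves: the first half (measures 55–62) ends with a half cadence, the second (mm. 63–70) with a perfect authentic cadence — a large antecedent–consequent pair, i.e. a double period.
Phrase 3 begins with the same material as phrase 1, making it parallel.

parallel double period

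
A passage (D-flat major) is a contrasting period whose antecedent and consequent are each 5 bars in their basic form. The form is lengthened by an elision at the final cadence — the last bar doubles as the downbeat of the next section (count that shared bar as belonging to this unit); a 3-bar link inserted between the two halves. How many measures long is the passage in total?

Basic contrasting period: 5 + 5 = 10 bars.
10 (basic form) + 3 (link) = 13.
The elision shares a bar with the next section but does not change this unit's count.

13 measures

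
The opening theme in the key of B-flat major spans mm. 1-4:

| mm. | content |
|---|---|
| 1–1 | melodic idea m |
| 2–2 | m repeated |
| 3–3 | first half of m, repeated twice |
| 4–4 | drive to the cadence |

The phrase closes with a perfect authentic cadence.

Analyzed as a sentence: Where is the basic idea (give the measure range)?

measures 1–1

The presentation of a sentence is the basic idea (m. 1) plus its repetition (m. 2); the basic idea is therefore bar 1.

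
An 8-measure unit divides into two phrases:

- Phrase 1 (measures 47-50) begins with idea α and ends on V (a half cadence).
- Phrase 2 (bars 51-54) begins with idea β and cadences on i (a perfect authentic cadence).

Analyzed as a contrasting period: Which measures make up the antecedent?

measures 47–50

The antecedent is the phrase ending with the weaker cadence (half cadence, phrase 1) and the consequent the one ending more conclusively (perfect authentic cadence, phrase 2); the antecedent is mm. 47-50.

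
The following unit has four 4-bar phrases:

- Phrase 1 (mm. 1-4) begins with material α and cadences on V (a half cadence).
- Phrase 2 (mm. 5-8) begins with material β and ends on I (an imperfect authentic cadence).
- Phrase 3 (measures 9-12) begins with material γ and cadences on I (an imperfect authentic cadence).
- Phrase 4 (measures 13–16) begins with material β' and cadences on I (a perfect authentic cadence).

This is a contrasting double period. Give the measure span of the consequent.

In a double period the first pair of phrases (ending imperfect authentic cadence) is the large antecedent and the second pair (ending perfect authentic cadence) is the large consequent; the consequent is measures 9–16.

measures 9–16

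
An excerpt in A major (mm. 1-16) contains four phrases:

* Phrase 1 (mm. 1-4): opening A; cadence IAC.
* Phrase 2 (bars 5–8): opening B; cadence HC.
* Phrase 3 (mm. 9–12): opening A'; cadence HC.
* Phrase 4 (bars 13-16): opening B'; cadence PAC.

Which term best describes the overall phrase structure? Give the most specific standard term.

Four phrases in two halves: the first half (measures 1–8) ends with a half cadence, the second (measures 9-16) with a perfect authentic cadence — a large antecedent–consequent pair, i.e. a double period.
Phrase 3 begins with the same material as phrase 1, making it parallel.

parallel double period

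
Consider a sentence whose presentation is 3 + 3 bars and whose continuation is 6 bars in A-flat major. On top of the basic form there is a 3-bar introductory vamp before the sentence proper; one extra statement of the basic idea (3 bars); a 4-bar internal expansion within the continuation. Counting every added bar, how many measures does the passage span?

22 measures

Basic sentence: 3 + 3 + 6 = 12 bars.
12 (basic form) + 3 (introduction) + 3 (extra statement) + 4 (internal expansion) = 22.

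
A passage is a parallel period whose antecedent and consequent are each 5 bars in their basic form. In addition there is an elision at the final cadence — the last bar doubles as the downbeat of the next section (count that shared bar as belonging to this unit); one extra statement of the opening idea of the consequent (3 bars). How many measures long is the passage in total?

13 measures

Basic parallel period: 5 + 5 = 10 bars.
10 (basic form) + 3 (extra statement) = 13.
The elision shares a bar with the next section but does not change this unit's count.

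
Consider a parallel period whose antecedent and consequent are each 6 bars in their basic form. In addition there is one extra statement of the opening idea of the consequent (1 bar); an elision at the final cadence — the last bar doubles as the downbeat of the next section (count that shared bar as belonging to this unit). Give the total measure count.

13 measures

Basic parallel period: 6 + 6 = 12 bars.
12 (basic form) + 1 (extra statement) = 13.
The elision shares a bar with the next section but does not change this unit's count.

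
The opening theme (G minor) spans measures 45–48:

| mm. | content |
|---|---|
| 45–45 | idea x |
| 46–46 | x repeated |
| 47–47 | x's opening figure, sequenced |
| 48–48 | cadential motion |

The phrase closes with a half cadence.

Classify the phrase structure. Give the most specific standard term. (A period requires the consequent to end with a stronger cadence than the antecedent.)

Basic idea (bar 45) + its repetition (bar 46) form the presentation; fragmentation and cadence (bars 47-48) form the continuation — the 4-bar whole is a sentence.

sentence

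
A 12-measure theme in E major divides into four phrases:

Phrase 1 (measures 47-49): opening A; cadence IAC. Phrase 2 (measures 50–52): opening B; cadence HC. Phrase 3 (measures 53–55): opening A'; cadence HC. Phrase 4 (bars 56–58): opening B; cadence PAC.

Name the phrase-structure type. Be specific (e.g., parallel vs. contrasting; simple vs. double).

Four phrases in two halves: the first half (mm. 47-52) ends with a half cadence, the second (mm. 53-58) with a perfect authentic cadence — a large antecedent–consequent pair, i.e. a double period.
Phrase 3 begins with the same material as phrase 1, making it parallel.

parallel double period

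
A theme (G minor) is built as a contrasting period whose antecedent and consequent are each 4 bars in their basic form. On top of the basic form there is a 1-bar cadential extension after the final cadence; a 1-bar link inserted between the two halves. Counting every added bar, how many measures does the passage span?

Basic contrasting period: 4 + 4 = 8 bars.
8 (basic form) + 1 (cadential extension) + 1 (link) = 10.

10 measures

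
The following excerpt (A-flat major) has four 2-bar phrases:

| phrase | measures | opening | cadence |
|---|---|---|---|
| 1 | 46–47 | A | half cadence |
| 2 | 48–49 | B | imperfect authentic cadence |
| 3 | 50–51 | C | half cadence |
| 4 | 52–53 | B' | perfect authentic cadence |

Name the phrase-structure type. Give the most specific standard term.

Four phrases in two halves: the first half (mm. 46–49) ends with an imperfect authentic cadence, the second (measures 50–53) with a perfect authentic cadence — a large antecedent–consequent pair, i.e. a double period.
Phrase 3 begins with different material from phrase 1, making it contrasting.

contrasting double period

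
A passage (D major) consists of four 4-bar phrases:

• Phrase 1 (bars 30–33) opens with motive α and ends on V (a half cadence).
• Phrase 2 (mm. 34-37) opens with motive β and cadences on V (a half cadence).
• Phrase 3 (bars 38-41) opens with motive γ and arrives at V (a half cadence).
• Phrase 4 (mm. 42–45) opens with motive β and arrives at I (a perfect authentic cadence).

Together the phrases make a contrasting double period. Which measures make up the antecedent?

measures 30–37

In a double period the first pair of phrases (ending half cadence) is the large antecedent and the second pair (ending perfect authentic cadence) is the large consequent; the antecedent is measures 30–37.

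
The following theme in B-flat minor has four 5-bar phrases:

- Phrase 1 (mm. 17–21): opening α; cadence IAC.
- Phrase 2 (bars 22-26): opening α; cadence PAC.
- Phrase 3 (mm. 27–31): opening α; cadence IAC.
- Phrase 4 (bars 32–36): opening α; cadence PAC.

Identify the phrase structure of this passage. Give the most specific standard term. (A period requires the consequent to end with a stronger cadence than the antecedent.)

The cadence pattern IAC–PAC–IAC–PAC is weak–strong twice, and phrases 3–4 restate phrases 1–2: a period heard twice, not a double period (which would end weakly at phrase 2).

repeated period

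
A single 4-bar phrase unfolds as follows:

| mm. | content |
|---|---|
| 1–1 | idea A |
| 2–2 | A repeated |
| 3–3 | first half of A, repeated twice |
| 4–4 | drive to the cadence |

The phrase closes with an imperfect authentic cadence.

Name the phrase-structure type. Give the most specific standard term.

sentence

Basic idea (m. 1) + its repetition (bar 2) form the presentation; fragmentation and cadence (measures 3–4) form the continuation — the 4-bar whole is a sentence.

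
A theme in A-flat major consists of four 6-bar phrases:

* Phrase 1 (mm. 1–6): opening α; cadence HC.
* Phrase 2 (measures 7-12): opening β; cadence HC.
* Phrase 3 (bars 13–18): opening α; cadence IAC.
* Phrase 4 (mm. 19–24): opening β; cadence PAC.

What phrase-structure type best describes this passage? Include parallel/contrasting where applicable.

Four phrases in two halves: the first half (mm. 1–12) ends with a half cadence, the second (measures 13-24) with a perfect authentic cadence — a large antecedent–consequent pair, i.e. a double period.
Phrase 3 begins with the same material as phrase 1, making it parallel.

parallel double period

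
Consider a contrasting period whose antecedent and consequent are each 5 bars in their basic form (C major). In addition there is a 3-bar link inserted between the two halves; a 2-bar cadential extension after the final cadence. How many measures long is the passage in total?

15 measures

Basic contrasting period: 5 + 5 = 10 bars.
10 (basic form) + 3 (link) + 2 (cadential extension) = 15.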